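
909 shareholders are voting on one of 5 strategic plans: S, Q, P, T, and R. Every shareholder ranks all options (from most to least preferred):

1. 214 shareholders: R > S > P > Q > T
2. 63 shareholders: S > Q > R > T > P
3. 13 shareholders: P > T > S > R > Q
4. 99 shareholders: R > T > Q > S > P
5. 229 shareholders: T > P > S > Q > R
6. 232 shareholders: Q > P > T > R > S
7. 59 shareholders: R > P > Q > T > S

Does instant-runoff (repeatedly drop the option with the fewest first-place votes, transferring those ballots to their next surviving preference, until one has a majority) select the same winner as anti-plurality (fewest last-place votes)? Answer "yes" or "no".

yes

Instant-runoff — R1 S 63, Q 232, P 13, T 229, R 372 (P out); R2 S 63, Q 232, T 242, R 372 (S out); R3 Q 295, T 242, R 372 (T out); R4 Q 524, R 385 (Q winner). Winner: Q.
Anti-plurality — last-place votes: S 291, Q 13, P 162, T 214, R 229. Winner: Q.
The two methods agree.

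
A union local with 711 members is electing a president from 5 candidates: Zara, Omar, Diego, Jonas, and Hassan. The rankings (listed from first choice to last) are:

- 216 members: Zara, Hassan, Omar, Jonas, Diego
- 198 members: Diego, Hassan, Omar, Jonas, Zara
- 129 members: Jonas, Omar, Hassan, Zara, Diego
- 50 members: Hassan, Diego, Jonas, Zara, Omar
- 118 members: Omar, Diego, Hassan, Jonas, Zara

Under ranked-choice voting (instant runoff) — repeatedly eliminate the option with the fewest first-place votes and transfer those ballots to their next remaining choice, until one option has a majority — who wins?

Round 1: Zara 216, Omar 118, Diego 198, Jonas 129, Hassan 50. Eliminate Hassan.
Round 2: Zara 216, Omar 118, Diego 248, Jonas 129. Eliminate Omar.
Round 3: Zara 216, Diego 366, Jonas 129. Diego has a majority.

Diego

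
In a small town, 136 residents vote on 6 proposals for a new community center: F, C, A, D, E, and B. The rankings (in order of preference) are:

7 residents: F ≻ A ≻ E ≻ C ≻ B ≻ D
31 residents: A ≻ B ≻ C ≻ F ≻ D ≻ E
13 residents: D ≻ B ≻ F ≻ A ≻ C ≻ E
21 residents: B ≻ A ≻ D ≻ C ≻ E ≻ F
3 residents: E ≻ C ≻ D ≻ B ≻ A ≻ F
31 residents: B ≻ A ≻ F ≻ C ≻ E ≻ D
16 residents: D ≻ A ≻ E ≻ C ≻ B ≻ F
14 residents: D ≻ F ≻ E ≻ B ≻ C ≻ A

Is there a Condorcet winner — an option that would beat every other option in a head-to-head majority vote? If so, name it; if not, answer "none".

B vs F: 115–21 for B.
B vs C: 110–26 for B.
B vs A: 82–54 for B.
B vs D: 90–46 for B.
B vs E: 96–40 for B.
B beats every other option head-to-head.

B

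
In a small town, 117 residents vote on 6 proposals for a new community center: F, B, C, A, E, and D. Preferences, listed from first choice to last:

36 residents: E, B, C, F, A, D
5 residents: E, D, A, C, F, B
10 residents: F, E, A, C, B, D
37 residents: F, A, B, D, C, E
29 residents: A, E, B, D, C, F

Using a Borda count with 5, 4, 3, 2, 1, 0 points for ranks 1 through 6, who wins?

A

F: 36·2 + 5·1 + 10·5 + 37·5 + 29·0 = 312
B: 36·4 + 5·0 + 10·1 + 37·3 + 29·3 = 352
C: 36·3 + 5·2 + 10·2 + 37·1 + 29·1 = 204
A: 36·1 + 5·3 + 10·3 + 37·4 + 29·5 = 374
E: 36·5 + 5·5 + 10·4 + 37·0 + 29·4 = 361
D: 36·0 + 5·4 + 10·0 + 37·2 + 29·2 = 152
A has the highest Borda score (374).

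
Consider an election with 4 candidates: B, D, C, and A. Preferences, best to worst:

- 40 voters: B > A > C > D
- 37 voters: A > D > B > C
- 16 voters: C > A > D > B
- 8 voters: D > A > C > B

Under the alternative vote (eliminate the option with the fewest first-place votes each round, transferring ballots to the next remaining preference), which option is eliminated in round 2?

C

Round 1: B 40, D 8, C 16, A 37. Eliminate D.
Round 2: B 40, C 16, A 45. Eliminate C.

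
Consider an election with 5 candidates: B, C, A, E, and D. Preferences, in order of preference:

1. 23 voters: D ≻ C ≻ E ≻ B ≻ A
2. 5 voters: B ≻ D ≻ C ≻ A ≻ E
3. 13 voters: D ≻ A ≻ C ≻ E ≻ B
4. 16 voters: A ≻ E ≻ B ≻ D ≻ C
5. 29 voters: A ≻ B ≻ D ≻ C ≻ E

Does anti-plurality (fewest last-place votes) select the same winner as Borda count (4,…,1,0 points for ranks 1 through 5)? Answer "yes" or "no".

Anti-plurality — last-place votes: B 13, C 16, A 23, E 34, D 0. Winner: D.
Borda — scores: B 162, C 134, A 224, E 107, D 233. Winner: D.
The two methods agree.

yes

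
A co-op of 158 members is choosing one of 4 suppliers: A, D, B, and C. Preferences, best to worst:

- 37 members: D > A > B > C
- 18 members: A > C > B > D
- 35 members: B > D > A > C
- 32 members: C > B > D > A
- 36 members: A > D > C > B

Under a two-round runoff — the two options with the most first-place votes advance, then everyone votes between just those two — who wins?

D

Round 1 first-place votes: A 54, D 37, B 35, C 32.
A and D advance.
Runoff: A is preferred to D by 54 voters; D by 104.
D wins the runoff.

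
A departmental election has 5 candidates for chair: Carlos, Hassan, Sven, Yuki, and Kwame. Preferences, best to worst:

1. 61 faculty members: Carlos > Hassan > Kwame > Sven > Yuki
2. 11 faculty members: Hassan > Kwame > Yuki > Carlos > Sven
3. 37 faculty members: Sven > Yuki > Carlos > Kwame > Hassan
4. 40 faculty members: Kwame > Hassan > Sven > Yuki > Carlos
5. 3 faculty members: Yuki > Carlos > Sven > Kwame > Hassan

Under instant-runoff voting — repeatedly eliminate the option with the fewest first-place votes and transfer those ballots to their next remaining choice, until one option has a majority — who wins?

Carlos

Round 1: Carlos 61, Hassan 11, Sven 37, Yuki 3, Kwame 40. Eliminate Yuki.
Round 2: Carlos 64, Hassan 11, Sven 37, Kwame 40. Eliminate Hassan.
Round 3: Carlos 64, Sven 37, Kwame 51. Eliminate Sven.
Round 4: Carlos 101, Kwame 51. Carlos has a majority.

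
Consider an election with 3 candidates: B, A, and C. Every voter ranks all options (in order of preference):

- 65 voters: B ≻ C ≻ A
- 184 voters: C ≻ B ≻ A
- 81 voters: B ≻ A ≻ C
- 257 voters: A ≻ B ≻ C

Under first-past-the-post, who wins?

First-place votes: B 146, A 257, C 184.
A has the most first-place votes.

A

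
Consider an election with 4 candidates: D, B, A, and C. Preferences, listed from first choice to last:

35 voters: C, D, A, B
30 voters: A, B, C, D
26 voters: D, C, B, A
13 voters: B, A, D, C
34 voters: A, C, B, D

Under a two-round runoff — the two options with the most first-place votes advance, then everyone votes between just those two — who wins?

A

Round 1 first-place votes: D 26, B 13, A 64, C 35.
A and C advance.
Runoff: A is preferred to C by 77 voters; C by 61.
A wins the runoff.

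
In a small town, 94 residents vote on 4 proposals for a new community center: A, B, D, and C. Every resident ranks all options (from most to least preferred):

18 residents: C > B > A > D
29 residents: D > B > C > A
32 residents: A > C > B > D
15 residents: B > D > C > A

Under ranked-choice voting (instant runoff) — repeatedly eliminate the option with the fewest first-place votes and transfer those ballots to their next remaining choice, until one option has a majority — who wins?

A

Round 1: A 32, B 15, D 29, C 18. Eliminate B.
Round 2: A 32, D 44, C 18. Eliminate C.
Round 3: A 50, D 44. A has a majority.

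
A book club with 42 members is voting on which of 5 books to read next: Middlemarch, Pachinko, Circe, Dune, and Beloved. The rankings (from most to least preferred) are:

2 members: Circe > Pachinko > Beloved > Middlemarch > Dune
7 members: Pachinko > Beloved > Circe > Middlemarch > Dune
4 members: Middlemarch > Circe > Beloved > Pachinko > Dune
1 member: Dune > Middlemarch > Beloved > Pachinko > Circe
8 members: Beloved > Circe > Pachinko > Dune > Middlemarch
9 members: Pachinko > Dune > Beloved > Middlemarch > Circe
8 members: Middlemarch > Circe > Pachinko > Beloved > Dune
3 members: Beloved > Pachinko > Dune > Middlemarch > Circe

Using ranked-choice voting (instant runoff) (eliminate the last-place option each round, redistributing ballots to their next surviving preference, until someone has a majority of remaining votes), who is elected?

Pachinko

Round 1: Middlemarch 12, Pachinko 16, Circe 2, Dune 1, Beloved 11. Eliminate Dune.
Round 2: Middlemarch 13, Pachinko 16, Circe 2, Beloved 11. Eliminate Circe.
Round 3: Middlemarch 13, Pachinko 18, Beloved 11. Eliminate Beloved.
Round 4: Middlemarch 13, Pachinko 29. Pachinko has a majority.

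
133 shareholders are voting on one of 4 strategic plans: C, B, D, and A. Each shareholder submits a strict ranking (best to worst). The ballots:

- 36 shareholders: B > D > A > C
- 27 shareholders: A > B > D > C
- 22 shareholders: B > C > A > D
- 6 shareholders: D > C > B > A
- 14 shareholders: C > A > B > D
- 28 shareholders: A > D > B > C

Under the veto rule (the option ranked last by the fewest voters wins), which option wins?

B

Last-place votes: C 91, B 0, D 36, A 6.
B is ranked last by the fewest voters, so B wins.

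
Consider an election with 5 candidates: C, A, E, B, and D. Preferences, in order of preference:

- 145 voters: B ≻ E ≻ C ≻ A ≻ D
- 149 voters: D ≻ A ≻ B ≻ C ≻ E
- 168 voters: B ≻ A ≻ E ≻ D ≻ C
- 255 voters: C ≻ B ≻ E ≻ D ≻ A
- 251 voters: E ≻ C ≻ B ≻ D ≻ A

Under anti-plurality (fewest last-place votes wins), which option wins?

B

Last-place votes: C 168, A 506, E 149, B 0, D 145.
B is ranked last by the fewest voters, so B wins.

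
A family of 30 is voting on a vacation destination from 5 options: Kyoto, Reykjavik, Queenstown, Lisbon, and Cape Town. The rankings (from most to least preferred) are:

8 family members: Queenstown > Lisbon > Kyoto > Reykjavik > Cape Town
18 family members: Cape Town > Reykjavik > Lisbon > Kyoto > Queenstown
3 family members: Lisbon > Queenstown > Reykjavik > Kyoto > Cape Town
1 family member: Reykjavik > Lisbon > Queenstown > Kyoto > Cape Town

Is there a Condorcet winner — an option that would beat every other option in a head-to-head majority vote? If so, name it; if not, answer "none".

Cape Town

Cape Town vs Kyoto: 18–12 for Cape Town.
Cape Town vs Reykjavik: 18–12 for Cape Town.
Cape Town vs Queenstown: 18–12 for Cape Town.
Cape Town vs Lisbon: 18–12 for Cape Town.
Cape Town beats every other option head-to-head.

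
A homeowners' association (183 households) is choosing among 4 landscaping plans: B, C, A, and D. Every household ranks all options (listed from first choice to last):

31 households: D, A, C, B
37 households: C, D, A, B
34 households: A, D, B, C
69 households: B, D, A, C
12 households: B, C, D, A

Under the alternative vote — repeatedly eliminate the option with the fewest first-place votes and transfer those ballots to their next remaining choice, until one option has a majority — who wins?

A

Round 1: B 81, C 37, A 34, D 31. Eliminate D.
Round 2: B 81, C 37, A 65. Eliminate C.
Round 3: B 81, A 102. A has a majority.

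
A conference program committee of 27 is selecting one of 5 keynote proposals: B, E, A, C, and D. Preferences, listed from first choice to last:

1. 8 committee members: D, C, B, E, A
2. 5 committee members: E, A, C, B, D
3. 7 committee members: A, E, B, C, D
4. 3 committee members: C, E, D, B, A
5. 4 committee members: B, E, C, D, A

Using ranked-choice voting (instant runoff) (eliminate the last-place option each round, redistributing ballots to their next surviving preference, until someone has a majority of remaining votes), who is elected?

Round 1: B 4, E 5, A 7, C 3, D 8. Eliminate C.
Round 2: B 4, E 8, A 7, D 8. Eliminate B.
Round 3: E 12, A 7, D 8. Eliminate A.
Round 4: E 19, D 8. E has a majority.

E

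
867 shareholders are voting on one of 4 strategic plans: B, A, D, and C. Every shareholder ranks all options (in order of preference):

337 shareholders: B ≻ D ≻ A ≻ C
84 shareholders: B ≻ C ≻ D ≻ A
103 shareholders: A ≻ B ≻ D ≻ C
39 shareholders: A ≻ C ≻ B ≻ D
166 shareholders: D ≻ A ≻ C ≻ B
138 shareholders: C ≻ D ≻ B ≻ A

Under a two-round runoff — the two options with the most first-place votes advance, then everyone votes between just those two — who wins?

B

Round 1 first-place votes: B 421, A 142, D 166, C 138.
B and D advance.
Runoff: B is preferred to D by 563 voters; D by 304.
B wins the runoff.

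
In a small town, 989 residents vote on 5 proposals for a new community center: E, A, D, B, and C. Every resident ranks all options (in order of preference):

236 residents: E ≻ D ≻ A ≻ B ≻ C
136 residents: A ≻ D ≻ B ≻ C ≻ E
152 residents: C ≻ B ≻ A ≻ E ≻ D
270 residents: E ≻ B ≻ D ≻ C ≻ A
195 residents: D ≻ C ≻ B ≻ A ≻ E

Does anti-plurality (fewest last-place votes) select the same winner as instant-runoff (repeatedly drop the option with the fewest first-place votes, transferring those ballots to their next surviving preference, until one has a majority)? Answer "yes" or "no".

no

Anti-plurality — last-place votes: E 331, A 270, D 152, B 0, C 236. Winner: B.
Instant-runoff — R1 E 506, A 136, D 195, B 0, C 152 (E winner). Winner: E.
The two methods disagree.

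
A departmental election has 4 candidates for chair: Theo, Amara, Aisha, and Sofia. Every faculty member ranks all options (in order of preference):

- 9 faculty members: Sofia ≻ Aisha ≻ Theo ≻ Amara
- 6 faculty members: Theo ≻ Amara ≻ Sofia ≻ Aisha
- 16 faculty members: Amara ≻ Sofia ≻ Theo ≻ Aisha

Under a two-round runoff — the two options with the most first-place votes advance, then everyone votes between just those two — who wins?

Amara

Round 1 first-place votes: Theo 6, Amara 16, Aisha 0, Sofia 9.
Amara and Sofia advance.
Runoff: Amara is preferred to Sofia by 22 voters; Sofia by 9.
Amara wins the runoff.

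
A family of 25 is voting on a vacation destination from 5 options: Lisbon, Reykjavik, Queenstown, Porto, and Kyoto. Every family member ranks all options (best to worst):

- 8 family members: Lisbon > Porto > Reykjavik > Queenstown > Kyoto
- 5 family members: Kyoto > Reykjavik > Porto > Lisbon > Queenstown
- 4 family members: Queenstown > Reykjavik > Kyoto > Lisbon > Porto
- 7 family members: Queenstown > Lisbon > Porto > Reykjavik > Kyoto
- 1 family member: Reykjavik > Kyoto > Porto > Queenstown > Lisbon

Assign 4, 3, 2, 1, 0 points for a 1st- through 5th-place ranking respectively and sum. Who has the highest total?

Lisbon

Lisbon: 8·4 + 5·1 + 4·1 + 7·3 + 1·0 = 62
Reykjavik: 8·2 + 5·3 + 4·3 + 7·1 + 1·4 = 54
Queenstown: 8·1 + 5·0 + 4·4 + 7·4 + 1·1 = 53
Porto: 8·3 + 5·2 + 4·0 + 7·2 + 1·2 = 50
Kyoto: 8·0 + 5·4 + 4·2 + 7·0 + 1·3 = 31
Lisbon has the highest Borda score (62).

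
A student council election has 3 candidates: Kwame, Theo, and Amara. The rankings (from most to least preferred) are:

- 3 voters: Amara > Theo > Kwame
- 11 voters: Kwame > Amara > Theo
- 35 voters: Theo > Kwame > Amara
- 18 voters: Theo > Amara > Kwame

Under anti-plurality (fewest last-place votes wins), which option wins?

Last-place votes: Kwame 21, Theo 11, Amara 35.
Theo is ranked last by the fewest voters, so Theo wins.

Theo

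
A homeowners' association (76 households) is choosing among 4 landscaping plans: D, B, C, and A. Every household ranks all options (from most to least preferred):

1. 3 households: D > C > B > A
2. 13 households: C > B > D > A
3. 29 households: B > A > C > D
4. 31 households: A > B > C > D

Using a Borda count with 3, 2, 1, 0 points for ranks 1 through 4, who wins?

D: 3·3 + 13·1 + 29·0 + 31·0 = 22
B: 3·1 + 13·2 + 29·3 + 31·2 = 178
C: 3·2 + 13·3 + 29·1 + 31·1 = 105
A: 3·0 + 13·0 + 29·2 + 31·3 = 151
B has the highest Borda score (178).

B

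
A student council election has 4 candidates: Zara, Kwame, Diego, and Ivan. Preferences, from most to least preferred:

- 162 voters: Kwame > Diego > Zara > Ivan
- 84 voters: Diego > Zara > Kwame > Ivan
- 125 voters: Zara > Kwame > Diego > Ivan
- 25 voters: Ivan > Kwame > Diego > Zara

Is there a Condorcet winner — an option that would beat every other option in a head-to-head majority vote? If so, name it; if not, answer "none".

Checking pairwise contests:
Diego beats Zara 271–125.
Zara beats Kwame 209–187.
Kwame beats Diego 312–84.
Zara beats Ivan 371–25.
Every option loses at least one head-to-head, so there is no Condorcet winner.

none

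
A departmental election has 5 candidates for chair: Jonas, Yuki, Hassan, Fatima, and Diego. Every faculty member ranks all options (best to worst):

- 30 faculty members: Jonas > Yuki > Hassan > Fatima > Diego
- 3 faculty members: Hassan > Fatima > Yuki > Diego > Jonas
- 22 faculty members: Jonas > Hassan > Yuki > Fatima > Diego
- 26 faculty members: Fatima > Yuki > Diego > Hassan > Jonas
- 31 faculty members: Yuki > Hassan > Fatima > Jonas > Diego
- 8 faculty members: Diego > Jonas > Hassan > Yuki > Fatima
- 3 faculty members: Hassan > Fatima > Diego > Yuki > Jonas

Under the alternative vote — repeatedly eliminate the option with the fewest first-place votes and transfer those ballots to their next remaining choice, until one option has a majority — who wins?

Round 1: Jonas 52, Yuki 31, Hassan 6, Fatima 26, Diego 8. Eliminate Hassan.
Round 2: Jonas 52, Yuki 31, Fatima 32, Diego 8. Eliminate Diego.
Round 3: Jonas 60, Yuki 31, Fatima 32. Eliminate Yuki.
Round 4: Jonas 60, Fatima 63. Fatima has a majority.

Fatima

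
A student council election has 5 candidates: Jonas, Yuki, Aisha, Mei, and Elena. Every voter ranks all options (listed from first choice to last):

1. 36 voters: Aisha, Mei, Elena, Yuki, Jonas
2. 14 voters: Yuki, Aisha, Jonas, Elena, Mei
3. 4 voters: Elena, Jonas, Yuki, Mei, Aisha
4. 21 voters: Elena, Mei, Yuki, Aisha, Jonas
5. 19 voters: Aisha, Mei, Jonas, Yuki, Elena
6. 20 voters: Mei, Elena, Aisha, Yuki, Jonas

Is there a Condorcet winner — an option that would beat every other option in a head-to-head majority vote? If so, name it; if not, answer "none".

Aisha vs Jonas: 110–4 for Aisha.
Aisha vs Yuki: 75–39 for Aisha.
Aisha vs Mei: 69–45 for Aisha.
Aisha vs Elena: 69–45 for Aisha.
Aisha beats every other option head-to-head.

Aisha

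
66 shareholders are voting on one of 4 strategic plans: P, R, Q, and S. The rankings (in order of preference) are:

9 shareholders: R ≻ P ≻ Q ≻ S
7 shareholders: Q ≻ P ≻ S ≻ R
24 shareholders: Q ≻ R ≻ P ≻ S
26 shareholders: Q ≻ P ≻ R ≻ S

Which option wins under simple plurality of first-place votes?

Q

First-place votes: P 0, R 9, Q 57, S 0.
Q has the most first-place votes.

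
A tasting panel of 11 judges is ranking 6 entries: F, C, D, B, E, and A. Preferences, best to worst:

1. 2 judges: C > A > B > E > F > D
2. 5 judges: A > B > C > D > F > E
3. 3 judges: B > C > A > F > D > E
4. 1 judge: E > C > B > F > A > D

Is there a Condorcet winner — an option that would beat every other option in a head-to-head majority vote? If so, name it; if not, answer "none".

none

Checking pairwise contests:
C beats F 11–0.
B beats C 8–3.
F beats D 6–5.
A beats B 7–4.
F beats E 8–3.
C beats A 6–5.
Every option loses at least one head-to-head, so there is no Condorcet winner.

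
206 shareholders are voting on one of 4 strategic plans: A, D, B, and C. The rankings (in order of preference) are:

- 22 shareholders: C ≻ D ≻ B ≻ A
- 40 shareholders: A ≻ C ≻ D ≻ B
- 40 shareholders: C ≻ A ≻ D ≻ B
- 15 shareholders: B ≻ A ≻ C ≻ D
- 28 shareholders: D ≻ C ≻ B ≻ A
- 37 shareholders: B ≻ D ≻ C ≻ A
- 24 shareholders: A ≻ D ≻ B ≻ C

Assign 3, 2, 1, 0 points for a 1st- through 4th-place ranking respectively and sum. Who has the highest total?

C

A: 22·0 + 40·3 + 40·2 + 15·2 + 28·0 + 37·0 + 24·3 = 302
D: 22·2 + 40·1 + 40·1 + 15·0 + 28·3 + 37·2 + 24·2 = 330
B: 22·1 + 40·0 + 40·0 + 15·3 + 28·1 + 37·3 + 24·1 = 230
C: 22·3 + 40·2 + 40·3 + 15·1 + 28·2 + 37·1 + 24·0 = 374
C has the highest Borda score (374).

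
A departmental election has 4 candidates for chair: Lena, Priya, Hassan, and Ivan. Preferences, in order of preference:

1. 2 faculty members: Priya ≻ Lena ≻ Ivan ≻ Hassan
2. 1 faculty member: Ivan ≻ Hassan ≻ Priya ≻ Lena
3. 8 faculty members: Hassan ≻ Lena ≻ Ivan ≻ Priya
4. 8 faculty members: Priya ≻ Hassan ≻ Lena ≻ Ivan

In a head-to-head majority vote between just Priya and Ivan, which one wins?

Voters preferring Priya to Ivan: 10; preferring Ivan to Priya: 9.
Priya wins the head-to-head.

Priya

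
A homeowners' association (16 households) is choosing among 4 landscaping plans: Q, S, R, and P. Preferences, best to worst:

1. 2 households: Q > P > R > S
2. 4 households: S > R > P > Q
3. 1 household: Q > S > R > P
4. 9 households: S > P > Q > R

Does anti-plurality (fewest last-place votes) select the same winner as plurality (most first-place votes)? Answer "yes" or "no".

Anti-plurality — last-place votes: Q 4, S 2, R 9, P 1. Winner: P.
Plurality — first-place votes: Q 3, S 13, R 0, P 0. Winner: S.
The two methods disagree.

no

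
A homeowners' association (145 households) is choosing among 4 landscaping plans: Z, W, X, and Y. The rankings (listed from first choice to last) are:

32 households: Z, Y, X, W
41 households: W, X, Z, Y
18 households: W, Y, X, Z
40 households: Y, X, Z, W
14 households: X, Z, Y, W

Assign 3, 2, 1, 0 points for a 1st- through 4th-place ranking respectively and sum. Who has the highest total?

X

Z: 32·3 + 41·1 + 18·0 + 40·1 + 14·2 = 205
W: 32·0 + 41·3 + 18·3 + 40·0 + 14·0 = 177
X: 32·1 + 41·2 + 18·1 + 40·2 + 14·3 = 254
Y: 32·2 + 41·0 + 18·2 + 40·3 + 14·1 = 234
X has the highest Borda score (254).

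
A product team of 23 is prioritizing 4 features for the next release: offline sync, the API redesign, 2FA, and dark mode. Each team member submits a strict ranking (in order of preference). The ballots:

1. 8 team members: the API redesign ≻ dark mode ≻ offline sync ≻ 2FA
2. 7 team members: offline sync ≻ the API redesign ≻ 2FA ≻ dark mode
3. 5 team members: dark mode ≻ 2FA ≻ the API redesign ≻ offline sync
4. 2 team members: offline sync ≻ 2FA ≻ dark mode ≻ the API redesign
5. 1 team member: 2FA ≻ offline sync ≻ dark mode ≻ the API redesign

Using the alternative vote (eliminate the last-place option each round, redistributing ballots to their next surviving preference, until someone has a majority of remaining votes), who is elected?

the API redesign

Round 1: offline sync 9, the API redesign 8, 2FA 1, dark mode 5. Eliminate 2FA.
Round 2: offline sync 10, the API redesign 8, dark mode 5. Eliminate dark mode.
Round 3: offline sync 10, the API redesign 13. The API redesign has a majority.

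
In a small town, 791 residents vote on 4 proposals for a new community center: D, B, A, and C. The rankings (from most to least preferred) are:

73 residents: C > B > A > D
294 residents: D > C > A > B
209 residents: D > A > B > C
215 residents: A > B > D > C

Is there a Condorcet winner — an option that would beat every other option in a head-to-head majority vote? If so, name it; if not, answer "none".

D

D vs B: 503–288 for D.
D vs A: 503–288 for D.
D vs C: 718–73 for D.
D beats every other option head-to-head.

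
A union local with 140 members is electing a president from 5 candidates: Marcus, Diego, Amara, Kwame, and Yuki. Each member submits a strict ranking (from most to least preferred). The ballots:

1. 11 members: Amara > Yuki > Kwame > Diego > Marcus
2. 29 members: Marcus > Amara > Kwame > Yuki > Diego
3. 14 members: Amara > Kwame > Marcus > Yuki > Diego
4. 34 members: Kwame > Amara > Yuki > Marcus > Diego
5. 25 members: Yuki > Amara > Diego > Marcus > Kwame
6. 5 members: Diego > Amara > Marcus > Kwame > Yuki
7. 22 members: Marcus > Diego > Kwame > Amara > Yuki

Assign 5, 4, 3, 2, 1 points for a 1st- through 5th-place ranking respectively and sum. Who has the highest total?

Marcus: 11·1 + 29·5 + 14·3 + 34·2 + 25·2 + 5·3 + 22·5 = 441
Diego: 11·2 + 29·1 + 14·1 + 34·1 + 25·3 + 5·5 + 22·4 = 287
Amara: 11·5 + 29·4 + 14·5 + 34·4 + 25·4 + 5·4 + 22·2 = 541
Kwame: 11·3 + 29·3 + 14·4 + 34·5 + 25·1 + 5·2 + 22·3 = 447
Yuki: 11·4 + 29·2 + 14·2 + 34·3 + 25·5 + 5·1 + 22·1 = 384
Amara has the highest Borda score (541).

Amara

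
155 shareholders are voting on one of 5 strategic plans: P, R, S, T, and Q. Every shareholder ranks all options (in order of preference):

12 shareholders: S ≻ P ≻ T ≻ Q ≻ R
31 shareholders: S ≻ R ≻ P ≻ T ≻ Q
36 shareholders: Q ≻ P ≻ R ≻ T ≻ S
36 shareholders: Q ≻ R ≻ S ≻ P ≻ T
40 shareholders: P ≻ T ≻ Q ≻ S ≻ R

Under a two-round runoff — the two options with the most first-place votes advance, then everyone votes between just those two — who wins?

Round 1 first-place votes: P 40, R 0, S 43, T 0, Q 72.
Q and S advance.
Runoff: Q is preferred to S by 112 voters; S by 43.
Q wins the runoff.

Q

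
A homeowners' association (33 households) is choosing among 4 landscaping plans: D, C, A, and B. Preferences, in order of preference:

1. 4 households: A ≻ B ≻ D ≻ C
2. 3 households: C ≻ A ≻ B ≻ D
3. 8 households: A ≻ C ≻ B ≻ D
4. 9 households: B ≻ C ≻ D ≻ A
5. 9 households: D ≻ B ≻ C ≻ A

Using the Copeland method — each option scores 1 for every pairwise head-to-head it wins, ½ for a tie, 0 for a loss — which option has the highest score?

B

D: beats A; loses to C and B → score 1.
C: beats D and A; loses to B → score 2.
A: loses to D, C, and B → score 0.
B: beats D, C, and A → score 3.
B has the best pairwise record.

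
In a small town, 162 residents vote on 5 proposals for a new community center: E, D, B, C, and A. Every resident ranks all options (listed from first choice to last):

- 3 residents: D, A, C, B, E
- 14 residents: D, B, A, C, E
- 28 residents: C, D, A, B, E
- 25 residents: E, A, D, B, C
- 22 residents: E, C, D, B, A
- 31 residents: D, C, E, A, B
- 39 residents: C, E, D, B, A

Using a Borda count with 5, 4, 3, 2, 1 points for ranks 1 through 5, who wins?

D

E: 3·1 + 14·1 + 28·1 + 25·5 + 22·5 + 31·3 + 39·4 = 529
D: 3·5 + 14·5 + 28·4 + 25·3 + 22·3 + 31·5 + 39·3 = 610
B: 3·2 + 14·4 + 28·2 + 25·2 + 22·2 + 31·1 + 39·2 = 321
C: 3·3 + 14·2 + 28·5 + 25·1 + 22·4 + 31·4 + 39·5 = 609
A: 3·4 + 14·3 + 28·3 + 25·4 + 22·1 + 31·2 + 39·1 = 361
D has the highest Borda score (610).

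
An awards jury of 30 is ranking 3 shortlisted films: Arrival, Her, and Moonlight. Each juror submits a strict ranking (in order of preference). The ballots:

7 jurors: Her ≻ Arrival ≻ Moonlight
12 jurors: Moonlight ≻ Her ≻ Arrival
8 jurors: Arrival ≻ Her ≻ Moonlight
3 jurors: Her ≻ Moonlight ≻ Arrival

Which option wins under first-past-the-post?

First-place votes: Arrival 8, Her 10, Moonlight 12.
Moonlight has the most first-place votes.

Moonlight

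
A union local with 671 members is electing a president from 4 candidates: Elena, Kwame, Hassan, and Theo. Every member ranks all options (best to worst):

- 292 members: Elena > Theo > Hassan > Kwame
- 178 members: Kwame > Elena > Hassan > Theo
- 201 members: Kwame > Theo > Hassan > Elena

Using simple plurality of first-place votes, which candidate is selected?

Kwame

First-place votes: Elena 292, Kwame 379, Hassan 0, Theo 0.
Kwame has the most first-place votes.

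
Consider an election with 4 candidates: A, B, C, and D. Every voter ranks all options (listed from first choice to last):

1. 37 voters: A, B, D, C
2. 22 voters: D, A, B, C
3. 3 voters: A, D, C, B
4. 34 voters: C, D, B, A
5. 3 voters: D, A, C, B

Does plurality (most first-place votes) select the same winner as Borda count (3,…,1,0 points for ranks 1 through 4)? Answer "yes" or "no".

no

Plurality — first-place votes: A 40, B 0, C 34, D 25. Winner: A.
Borda — scores: A 170, B 130, C 108, D 186. Winner: D.
The two methods disagree.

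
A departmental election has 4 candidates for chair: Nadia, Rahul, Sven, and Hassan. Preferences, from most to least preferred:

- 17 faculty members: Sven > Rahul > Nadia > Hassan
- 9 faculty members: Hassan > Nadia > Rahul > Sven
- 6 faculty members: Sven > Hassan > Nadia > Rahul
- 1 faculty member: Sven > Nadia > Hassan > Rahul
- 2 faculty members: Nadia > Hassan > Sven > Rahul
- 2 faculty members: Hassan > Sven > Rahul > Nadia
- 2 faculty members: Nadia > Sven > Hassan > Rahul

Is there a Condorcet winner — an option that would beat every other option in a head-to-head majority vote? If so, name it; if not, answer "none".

Sven vs Nadia: 26–13 for Sven.
Sven vs Rahul: 30–9 for Sven.
Sven vs Hassan: 26–13 for Sven.
Sven beats every other option head-to-head.

Sven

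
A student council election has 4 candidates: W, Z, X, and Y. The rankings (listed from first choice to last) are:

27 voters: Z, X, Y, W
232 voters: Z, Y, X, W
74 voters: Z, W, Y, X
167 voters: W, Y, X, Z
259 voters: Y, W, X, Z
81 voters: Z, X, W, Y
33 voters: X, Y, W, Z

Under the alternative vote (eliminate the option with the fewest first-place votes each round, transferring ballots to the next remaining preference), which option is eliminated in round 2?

Round 1: W 167, Z 414, X 33, Y 259. Eliminate X.
Round 2: W 167, Z 414, Y 292. Eliminate W.

W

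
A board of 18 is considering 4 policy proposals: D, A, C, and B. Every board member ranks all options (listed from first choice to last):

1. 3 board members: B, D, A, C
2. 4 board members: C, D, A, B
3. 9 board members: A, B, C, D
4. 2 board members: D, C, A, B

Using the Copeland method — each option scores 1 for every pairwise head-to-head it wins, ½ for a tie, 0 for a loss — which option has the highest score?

A

D: ties A; loses to C and B → score 0.5.
A: beats C and B; ties D → score 2.5.
C: beats D; loses to A and B → score 1.
B: beats D and C; loses to A → score 2.
A has the best pairwise record.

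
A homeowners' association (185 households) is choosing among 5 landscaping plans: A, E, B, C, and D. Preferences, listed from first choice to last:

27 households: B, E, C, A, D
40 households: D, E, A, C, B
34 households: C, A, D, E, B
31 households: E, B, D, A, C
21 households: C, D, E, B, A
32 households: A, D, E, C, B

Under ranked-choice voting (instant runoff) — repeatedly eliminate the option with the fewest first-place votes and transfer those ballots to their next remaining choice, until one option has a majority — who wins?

D

Round 1: A 32, E 31, B 27, C 55, D 40. Eliminate B.
Round 2: A 32, E 58, C 55, D 40. Eliminate A.
Round 3: E 58, C 55, D 72. Eliminate C.
Round 4: E 58, D 127. D has a majority.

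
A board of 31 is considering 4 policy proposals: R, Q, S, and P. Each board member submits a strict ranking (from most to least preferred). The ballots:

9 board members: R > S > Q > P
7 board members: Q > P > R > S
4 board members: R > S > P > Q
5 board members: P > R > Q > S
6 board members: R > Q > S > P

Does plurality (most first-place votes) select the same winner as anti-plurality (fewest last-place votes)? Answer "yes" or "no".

yes

Plurality — first-place votes: R 19, Q 7, S 0, P 5. Winner: R.
Anti-plurality — last-place votes: R 0, Q 4, S 12, P 15. Winner: R.
The two methods agree.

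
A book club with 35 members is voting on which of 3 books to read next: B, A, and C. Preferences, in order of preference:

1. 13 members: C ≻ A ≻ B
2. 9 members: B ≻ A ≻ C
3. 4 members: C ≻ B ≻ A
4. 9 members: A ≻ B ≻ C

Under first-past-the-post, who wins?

C

First-place votes: B 9, A 9, C 17.
C has the most first-place votes.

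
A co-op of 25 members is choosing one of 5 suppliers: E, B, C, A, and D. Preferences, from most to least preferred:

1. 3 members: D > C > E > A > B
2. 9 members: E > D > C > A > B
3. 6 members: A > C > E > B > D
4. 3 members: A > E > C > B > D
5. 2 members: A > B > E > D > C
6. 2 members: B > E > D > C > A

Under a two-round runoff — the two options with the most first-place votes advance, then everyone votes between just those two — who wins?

Round 1 first-place votes: E 9, B 2, C 0, A 11, D 3.
A and E advance.
Runoff: A is preferred to E by 11 voters; E by 14.
E wins the runoff.

E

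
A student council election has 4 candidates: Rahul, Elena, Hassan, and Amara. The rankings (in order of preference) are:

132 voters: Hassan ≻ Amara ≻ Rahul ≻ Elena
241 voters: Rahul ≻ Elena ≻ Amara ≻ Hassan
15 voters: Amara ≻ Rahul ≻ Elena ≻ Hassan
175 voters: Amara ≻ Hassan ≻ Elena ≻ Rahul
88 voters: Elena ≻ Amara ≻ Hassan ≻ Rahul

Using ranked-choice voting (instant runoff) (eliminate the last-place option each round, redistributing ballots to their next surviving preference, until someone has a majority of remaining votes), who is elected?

Amara

Round 1: Rahul 241, Elena 88, Hassan 132, Amara 190. Eliminate Elena.
Round 2: Rahul 241, Hassan 132, Amara 278. Eliminate Hassan.
Round 3: Rahul 241, Amara 410. Amara has a majority.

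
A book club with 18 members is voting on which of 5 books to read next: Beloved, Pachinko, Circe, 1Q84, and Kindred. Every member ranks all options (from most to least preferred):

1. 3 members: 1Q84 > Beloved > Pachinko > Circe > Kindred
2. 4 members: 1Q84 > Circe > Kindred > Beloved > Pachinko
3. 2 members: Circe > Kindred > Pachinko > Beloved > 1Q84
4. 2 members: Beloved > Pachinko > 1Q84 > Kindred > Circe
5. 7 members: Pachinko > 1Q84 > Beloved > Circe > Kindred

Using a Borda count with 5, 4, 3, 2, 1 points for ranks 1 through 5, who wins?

Beloved: 3·4 + 4·2 + 2·2 + 2·5 + 7·3 = 55
Pachinko: 3·3 + 4·1 + 2·3 + 2·4 + 7·5 = 62
Circe: 3·2 + 4·4 + 2·5 + 2·1 + 7·2 = 48
1Q84: 3·5 + 4·5 + 2·1 + 2·3 + 7·4 = 71
Kindred: 3·1 + 4·3 + 2·4 + 2·2 + 7·1 = 34
1Q84 has the highest Borda score (71).

1Q84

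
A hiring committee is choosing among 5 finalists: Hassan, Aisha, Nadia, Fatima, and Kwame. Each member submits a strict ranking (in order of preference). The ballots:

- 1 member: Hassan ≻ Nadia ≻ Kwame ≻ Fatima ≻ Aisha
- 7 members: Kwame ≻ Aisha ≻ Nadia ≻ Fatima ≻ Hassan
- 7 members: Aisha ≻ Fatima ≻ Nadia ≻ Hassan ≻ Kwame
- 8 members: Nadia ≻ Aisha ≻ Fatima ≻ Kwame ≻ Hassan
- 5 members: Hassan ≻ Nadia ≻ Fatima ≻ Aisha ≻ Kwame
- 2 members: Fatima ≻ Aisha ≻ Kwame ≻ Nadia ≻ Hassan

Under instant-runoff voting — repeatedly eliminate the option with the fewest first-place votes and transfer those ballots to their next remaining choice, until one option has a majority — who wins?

Aisha

Round 1: Hassan 6, Aisha 7, Nadia 8, Fatima 2, Kwame 7. Eliminate Fatima.
Round 2: Hassan 6, Aisha 9, Nadia 8, Kwame 7. Eliminate Hassan.
Round 3: Aisha 9, Nadia 14, Kwame 7. Eliminate Kwame.
Round 4: Aisha 16, Nadia 14. Aisha has a majority.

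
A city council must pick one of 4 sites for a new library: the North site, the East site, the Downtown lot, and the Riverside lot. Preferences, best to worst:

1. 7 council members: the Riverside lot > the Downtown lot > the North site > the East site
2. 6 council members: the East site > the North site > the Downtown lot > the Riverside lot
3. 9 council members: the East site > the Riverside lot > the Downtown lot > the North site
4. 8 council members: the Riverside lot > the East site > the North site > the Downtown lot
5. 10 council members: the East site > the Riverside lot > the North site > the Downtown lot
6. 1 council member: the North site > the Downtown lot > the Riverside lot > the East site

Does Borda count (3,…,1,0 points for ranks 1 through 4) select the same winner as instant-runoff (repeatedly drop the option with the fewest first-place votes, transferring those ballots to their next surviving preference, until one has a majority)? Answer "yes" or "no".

Borda — scores: the North site 40, the East site 91, the Downtown lot 31, the Riverside lot 84. Winner: the East site.
Instant-runoff — R1 the North site 1, the East site 25, the Downtown lot 0, the Riverside lot 15 (the East site winner). Winner: the East site.
The two methods agree.

yes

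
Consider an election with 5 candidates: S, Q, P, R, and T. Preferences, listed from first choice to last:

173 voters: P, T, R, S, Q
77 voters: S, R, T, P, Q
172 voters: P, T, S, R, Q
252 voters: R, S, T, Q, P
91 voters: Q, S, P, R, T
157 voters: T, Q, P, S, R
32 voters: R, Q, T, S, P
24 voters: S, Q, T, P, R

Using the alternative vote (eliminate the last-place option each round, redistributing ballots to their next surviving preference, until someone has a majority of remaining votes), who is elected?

Round 1: S 101, Q 91, P 345, R 284, T 157. Eliminate Q.
Round 2: S 192, P 345, R 284, T 157. Eliminate T.
Round 3: S 192, P 502, R 284. P has a majority.

P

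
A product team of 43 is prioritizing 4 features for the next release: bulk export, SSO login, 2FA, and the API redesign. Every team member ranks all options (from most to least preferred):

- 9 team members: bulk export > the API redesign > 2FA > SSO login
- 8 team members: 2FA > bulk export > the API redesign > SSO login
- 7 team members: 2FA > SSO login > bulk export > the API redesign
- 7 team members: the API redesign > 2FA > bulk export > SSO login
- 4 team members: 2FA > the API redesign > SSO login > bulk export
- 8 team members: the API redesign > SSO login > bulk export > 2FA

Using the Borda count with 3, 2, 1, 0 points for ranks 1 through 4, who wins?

2FA

bulk export: 9·3 + 8·2 + 7·1 + 7·1 + 4·0 + 8·1 = 65
SSO login: 9·0 + 8·0 + 7·2 + 7·0 + 4·1 + 8·2 = 34
2FA: 9·1 + 8·3 + 7·3 + 7·2 + 4·3 + 8·0 = 80
the API redesign: 9·2 + 8·1 + 7·0 + 7·3 + 4·2 + 8·3 = 79
2FA has the highest Borda score (80).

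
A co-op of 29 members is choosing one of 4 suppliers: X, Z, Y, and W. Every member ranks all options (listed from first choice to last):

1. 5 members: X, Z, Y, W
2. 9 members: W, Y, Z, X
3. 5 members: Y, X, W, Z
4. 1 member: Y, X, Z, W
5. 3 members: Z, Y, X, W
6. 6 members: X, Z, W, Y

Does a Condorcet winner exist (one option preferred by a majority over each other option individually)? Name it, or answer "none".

none

Checking pairwise contests:
Y beats X 18–11.
X beats Z 17–12.
W beats Y 15–14.
X beats W 20–9.
Every option loses at least one head-to-head, so there is no Condorcet winner.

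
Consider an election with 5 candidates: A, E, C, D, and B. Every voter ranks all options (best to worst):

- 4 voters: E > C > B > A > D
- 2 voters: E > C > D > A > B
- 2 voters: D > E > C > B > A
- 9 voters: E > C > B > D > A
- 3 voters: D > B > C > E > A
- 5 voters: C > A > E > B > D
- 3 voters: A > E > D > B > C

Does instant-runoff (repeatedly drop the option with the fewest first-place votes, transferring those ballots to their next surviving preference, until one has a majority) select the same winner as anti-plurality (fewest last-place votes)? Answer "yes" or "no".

yes

Instant-runoff — R1 A 3, E 15, C 5, D 5, B 0 (E winner). Winner: E.
Anti-plurality — last-place votes: A 14, E 0, C 3, D 9, B 2. Winner: E.
The two methods agree.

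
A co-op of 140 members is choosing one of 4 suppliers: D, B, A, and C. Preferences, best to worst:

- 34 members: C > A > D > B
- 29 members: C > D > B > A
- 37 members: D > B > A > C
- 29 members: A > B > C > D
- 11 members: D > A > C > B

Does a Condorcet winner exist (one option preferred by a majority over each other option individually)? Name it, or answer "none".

none

Checking pairwise contests:
C beats D 92–48.
D beats B 111–29.
D beats A 77–63.
A beats C 77–63.
Every option loses at least one head-to-head, so there is no Condorcet winner.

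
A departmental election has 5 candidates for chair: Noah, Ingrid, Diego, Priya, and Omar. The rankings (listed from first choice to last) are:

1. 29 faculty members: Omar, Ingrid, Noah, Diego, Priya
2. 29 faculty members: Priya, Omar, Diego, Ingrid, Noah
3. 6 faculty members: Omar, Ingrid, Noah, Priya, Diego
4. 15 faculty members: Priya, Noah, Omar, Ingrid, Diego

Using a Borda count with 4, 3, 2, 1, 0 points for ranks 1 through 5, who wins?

Omar

Noah: 29·2 + 29·0 + 6·2 + 15·3 = 115
Ingrid: 29·3 + 29·1 + 6·3 + 15·1 = 149
Diego: 29·1 + 29·2 + 6·0 + 15·0 = 87
Priya: 29·0 + 29·4 + 6·1 + 15·4 = 182
Omar: 29·4 + 29·3 + 6·4 + 15·2 = 257
Omar has the highest Borda score (257).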